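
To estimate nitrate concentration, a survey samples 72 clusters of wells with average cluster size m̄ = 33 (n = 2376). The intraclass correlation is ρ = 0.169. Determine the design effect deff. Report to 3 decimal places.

deff = 1 + (33 − 1)·0.169 = 1 + 5.408 = 6.408.

6.408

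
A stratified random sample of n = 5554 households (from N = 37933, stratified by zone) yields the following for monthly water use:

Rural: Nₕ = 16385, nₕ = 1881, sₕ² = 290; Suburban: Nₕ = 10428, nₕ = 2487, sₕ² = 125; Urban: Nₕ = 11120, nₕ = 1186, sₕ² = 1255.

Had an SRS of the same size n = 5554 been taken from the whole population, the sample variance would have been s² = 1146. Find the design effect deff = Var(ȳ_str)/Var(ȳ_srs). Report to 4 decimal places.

Var(ȳ_str) = Σ Wₕ²(1−fₕ)sₕ²/nₕ with Wₕ = Nₕ/37933:
  Rural: (16385/37933)²·(1−1881/16385)·290/1881 = 0.02546297
  Suburban: (10428/37933)²·(1−2487/10428)·125/2487 = 0.002892518
  Urban: (11120/37933)²·(1−1186/11120)·1255/1186 = 0.081236948
  → Var(ȳ_str) = 0.10959244.
Var(ȳ_srs) = (1 − 5554/37933)·1146/5554 = 0.17612661.
deff = 0.10959244 / 0.17612661 = 0.6222.

0.6222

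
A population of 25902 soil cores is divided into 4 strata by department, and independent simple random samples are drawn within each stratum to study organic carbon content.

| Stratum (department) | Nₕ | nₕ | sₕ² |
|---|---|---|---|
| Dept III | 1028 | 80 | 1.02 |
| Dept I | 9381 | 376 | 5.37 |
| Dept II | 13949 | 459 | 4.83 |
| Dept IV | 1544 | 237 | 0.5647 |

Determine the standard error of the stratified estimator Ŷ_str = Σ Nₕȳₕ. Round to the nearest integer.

1790

Var(Ŷ_str) = Σₕ Nₕ²(1 − fₕ)sₕ²/nₕ.
Dept III: 1028²·(1 − 80/1028)·1.02/80 = 12425.436.
Dept I: 9381²·(1 − 376/9381)·5.37/376 = 1.2064777 × 10^6.
Dept II: 13949²·(1 − 459/13949)·4.83/459 = 1.9801107 × 10^6.
Dept IV: 1544²·(1 − 237/1544)·0.5647/237 = 4808.3085.
Sum = 3.2038221 × 10^6.
SE = √(3.2038221 × 10^6) = 1790.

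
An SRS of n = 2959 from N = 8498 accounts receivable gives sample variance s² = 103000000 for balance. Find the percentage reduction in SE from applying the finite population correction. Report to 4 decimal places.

19.2658

f = n/N = 2959/8498 = 0.34819958.
SE_no-fpc = √(s²/n) = 186.57186; SE_fpc = √((1−f)s²/n) = 150.62722.
Ratio = √(1−f) = 0.80734158. Reduction = 100·(1 − 0.80734158) = 19.2658%.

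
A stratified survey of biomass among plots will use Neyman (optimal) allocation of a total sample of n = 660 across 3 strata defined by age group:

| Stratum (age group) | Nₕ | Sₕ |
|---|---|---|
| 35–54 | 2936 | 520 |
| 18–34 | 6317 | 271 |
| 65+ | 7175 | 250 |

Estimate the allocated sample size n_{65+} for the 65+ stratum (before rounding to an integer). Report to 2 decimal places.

235.25

Neyman allocation: nₕ = n·NₕSₕ / Σⱼ NⱼSⱼ.
Σ NⱼSⱼ = 2936·520 + 6317·271 + 7175·250 = 5.032377 × 10^6.
n_{65+} = 660·7175·250 / (5.032377 × 10^6) = 235.25.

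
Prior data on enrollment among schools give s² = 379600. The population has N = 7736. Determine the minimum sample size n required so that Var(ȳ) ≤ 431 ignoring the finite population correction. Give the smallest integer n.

Without fpc, n₀ = s²/D = 379600/431 = 880.7425.
Rounding up, n = 881.

881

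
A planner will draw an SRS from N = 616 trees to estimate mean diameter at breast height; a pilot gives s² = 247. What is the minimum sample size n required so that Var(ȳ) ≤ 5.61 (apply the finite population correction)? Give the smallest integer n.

42

Without fpc, n₀ = s²/D = 247/5.61 = 44.0285.
With fpc, (1 − n/N)·s²/n ≤ D requires n ≥ n₀/(1 + n₀/N) = 44.0285/(1 + 44.0285/616) = 41.0915.
Rounding up, n = 42.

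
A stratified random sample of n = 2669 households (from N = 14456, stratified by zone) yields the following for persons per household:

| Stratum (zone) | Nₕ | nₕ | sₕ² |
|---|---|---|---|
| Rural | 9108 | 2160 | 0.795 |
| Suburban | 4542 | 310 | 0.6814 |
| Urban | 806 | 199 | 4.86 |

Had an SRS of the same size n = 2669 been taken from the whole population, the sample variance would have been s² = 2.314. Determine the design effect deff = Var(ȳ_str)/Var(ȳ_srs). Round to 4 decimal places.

Var(ȳ_str) = Σ Wₕ²(1−fₕ)sₕ²/nₕ with Wₕ = Nₕ/14456:
  Rural: (9108/14456)²·(1−2160/9108)·0.795/2160 = 1.114551 × 10^-4
  Suburban: (4542/14456)²·(1−310/4542)·0.6814/310 = 2.0217942 × 10^-4
  Urban: (806/14456)²·(1−199/806)·4.86/199 = 5.7175589 × 10^-5
  → Var(ȳ_str) = 3.7081011 × 10^-4.
Var(ȳ_srs) = (1 − 2669/14456)·2.314/2669 = 7.0691944 × 10^-4.
deff = (3.7081011 × 10^-4) / (7.0691944 × 10^-4) = 0.5245.

0.5245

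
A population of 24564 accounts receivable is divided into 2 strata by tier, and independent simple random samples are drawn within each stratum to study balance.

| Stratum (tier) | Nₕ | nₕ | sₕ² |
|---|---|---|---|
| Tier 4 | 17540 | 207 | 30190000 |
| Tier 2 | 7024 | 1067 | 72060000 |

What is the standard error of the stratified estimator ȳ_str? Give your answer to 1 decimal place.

Var(ȳ_str) = Σₕ Wₕ²(1 − fₕ)sₕ²/nₕ with Wₕ = Nₕ/N, N = 24564.
Tier 4: Wₕ = 0.71405309; term = 0.71405309²·(1 − 0.01180160)·30190000/207 = 73484.868.
Tier 2: Wₕ = 0.28594691; term = 0.28594691²·(1 − 0.15190774)·72060000/1067 = 4683.2114.
Sum = 78168.079.
SE = √(78168.079) = 279.6.

279.6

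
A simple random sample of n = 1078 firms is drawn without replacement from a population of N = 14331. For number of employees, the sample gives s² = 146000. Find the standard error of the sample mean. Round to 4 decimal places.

11.1914

Under SRS without replacement, Var(ȳ) = (1 − f)·s²/n with f = n/N = 1078/14331 = 0.07522155.
Var(ȳ) = (1 − 0.07522155)·146000/1078 = 0.92477845·135.43599 = 125.24829.
SE(ȳ) = √(125.24829) = 11.1914.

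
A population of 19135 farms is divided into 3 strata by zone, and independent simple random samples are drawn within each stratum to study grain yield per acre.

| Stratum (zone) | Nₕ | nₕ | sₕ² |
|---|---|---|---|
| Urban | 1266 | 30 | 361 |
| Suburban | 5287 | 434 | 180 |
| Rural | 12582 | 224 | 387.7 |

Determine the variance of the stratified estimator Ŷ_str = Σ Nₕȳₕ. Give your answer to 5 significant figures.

Var(Ŷ_str) = Σₕ Nₕ²(1 − fₕ)sₕ²/nₕ.
Urban: 1266²·(1 − 30/1266)·361/30 = 1.8829471 × 10^7.
Suburban: 5287²·(1 − 434/5287)·180/434 = 1.0641488 × 10^7.
Rural: 12582²·(1 − 224/12582)·387.7/224 = 2.691198 × 10^8.
Sum = 2.9859076 × 10^8.

2.9859 × 10^8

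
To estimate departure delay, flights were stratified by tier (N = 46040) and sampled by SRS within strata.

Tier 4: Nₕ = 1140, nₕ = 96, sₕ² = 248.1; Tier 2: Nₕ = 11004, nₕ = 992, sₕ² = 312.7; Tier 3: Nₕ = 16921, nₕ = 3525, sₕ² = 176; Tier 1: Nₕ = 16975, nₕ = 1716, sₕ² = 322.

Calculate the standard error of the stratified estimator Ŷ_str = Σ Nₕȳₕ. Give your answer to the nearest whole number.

9886

Var(Ŷ_str) = Σₕ Nₕ²(1 − fₕ)sₕ²/nₕ.
Tier 4: 1140²·(1 − 96/1140)·248.1/96 = 3.0758198 × 10^6.
Tier 2: 11004²·(1 − 992/11004)·312.7/992 = 3.4728628 × 10^7.
Tier 3: 16921²·(1 − 3525/16921)·176/3525 = 1.131761 × 10^7.
Tier 1: 16975²·(1 − 1716/16975)·322/1716 = 4.8604272 × 10^7.
Sum = 9.772633 × 10^7.
SE = √(9.772633 × 10^7) = 9886.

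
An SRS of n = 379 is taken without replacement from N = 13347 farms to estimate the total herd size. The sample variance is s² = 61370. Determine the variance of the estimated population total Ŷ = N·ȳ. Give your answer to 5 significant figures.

Var(Ŷ) = N²·Var(ȳ) = N²·(1 − n/N)·s²/n.
f = 379/13347 = 0.02839589; Var(ȳ) = 0.97160411·61370/379 = 157.32808.
Var(Ŷ) = 13347² · 157.32808 = 2.8026803 × 10^10.

2.8027 × 10^10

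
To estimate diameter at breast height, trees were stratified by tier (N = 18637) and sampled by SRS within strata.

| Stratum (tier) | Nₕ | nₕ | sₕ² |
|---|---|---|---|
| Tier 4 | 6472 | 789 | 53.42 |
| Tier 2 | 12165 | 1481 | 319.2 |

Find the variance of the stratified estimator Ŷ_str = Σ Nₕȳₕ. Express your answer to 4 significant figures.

3.050 × 10^7

Var(Ŷ_str) = Σₕ Nₕ²(1 − fₕ)sₕ²/nₕ.
Tier 4: 6472²·(1 − 789/6472)·53.42/789 = 2.4902506 × 10^6.
Tier 2: 12165²·(1 − 1481/12165)·319.2/1481 = 2.8012626 × 10^7.
Sum = 3.0502877 × 10^7.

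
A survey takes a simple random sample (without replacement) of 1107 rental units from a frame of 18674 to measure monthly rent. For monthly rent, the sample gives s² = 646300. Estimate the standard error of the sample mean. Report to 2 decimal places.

23.44

Under SRS without replacement, Var(ȳ) = (1 − f)·s²/n with f = n/N = 1107/18674 = 0.05928028.
Var(ȳ) = (1 − 0.05928028)·646300/1107 = 0.94071972·583.83017 = 549.22055.
SE(ȳ) = √(549.22055) = 23.44.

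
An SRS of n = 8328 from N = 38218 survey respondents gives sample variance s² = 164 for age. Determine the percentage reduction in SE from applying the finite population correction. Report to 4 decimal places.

f = n/N = 8328/38218 = 0.21790779.
SE_no-fpc = √(s²/n) = 0.14033034; SE_fpc = √((1−f)s²/n) = 0.1241025.
Ratio = √(1−f) = 0.88435977. Reduction = 100·(1 − 0.88435977) = 11.5640%.

11.5640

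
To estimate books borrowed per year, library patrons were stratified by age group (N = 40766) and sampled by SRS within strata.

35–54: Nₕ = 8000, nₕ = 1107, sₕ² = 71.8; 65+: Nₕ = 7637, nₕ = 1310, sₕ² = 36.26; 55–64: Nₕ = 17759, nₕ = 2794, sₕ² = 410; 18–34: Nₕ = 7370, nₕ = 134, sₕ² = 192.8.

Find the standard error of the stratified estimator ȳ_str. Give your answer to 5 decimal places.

Var(ȳ_str) = Σₕ Wₕ²(1 − fₕ)sₕ²/nₕ with Wₕ = Nₕ/N, N = 40766.
35–54: Wₕ = 0.19624197; term = 0.19624197²·(1 − 0.13837500)·71.8/1107 = 0.0021521815.
65+: Wₕ = 0.18733749; term = 0.18733749²·(1 − 0.17153332)·36.26/1310 = 8.0478696 × 10^-4.
55–64: Wₕ = 0.43563264; term = 0.43563264²·(1 − 0.15732868)·410/2794 = 0.023466941.
18–34: Wₕ = 0.18078791; term = 0.18078791²·(1 − 0.01818182)·192.8/134 = 0.046171297.
Sum = 0.072595206.
SE = √(0.072595206) = 0.26943.

0.26943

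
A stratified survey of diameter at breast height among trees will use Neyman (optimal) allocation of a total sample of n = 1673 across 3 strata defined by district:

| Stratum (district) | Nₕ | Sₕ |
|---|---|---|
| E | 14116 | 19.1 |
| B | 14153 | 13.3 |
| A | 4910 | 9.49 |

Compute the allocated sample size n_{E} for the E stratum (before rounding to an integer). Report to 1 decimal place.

Neyman allocation: nₕ = n·NₕSₕ / Σⱼ NⱼSⱼ.
Σ NⱼSⱼ = 14116·19.1 + 14153·13.3 + 4910·9.49 = 504446.4.
n_{E} = 1673·14116·19.1 / 504446.4 = 894.2.

894.2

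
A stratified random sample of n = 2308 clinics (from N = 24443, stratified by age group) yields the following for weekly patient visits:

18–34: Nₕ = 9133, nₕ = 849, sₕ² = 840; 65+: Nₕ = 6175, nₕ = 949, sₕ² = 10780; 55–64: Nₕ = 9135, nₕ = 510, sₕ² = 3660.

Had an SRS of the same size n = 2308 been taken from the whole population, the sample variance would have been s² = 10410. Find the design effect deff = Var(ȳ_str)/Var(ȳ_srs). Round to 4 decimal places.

Var(ȳ_str) = Σ Wₕ²(1−fₕ)sₕ²/nₕ with Wₕ = Nₕ/24443:
  18–34: (9133/24443)²·(1−849/9133)·840/849 = 0.12528992
  65+: (6175/24443)²·(1−949/6175)·10780/949 = 0.61354991
  55–64: (9135/24443)²·(1−510/9135)·3660/510 = 0.94638871
  → Var(ȳ_str) = 1.6852285.
Var(ȳ_srs) = (1 − 2308/24443)·10410/2308 = 4.0845098.
deff = 1.6852285 / 4.0845098 = 0.4126.

0.4126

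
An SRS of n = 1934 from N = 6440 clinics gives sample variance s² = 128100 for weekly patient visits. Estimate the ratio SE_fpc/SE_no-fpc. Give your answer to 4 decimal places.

0.8365

f = n/N = 1934/6440 = 0.30031056.
SE_no-fpc = √(s²/n) = 8.1385368; SE_fpc = √((1−f)s²/n) = 6.8076778.
Ratio = √(1−f) = 0.83647441.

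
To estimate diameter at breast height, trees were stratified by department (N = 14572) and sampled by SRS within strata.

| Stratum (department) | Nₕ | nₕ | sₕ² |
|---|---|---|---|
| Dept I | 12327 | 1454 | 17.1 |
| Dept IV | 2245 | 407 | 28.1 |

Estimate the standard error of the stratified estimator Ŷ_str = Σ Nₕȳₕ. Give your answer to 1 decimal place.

Var(Ŷ_str) = Σₕ Nₕ²(1 − fₕ)sₕ²/nₕ.
Dept I: 12327²·(1 − 1454/12327)·17.1/1454 = 1.5762986 × 10^6.
Dept IV: 2245²·(1 − 407/2245)·28.1/407 = 284887.74.
Sum = 1.8611863 × 10^6.
SE = √(1.8611863 × 10^6) = 1364.3.

1364.3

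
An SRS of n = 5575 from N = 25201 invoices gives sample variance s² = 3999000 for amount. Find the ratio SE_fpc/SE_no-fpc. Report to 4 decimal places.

f = n/N = 5575/25201 = 0.22122138.
SE_no-fpc = √(s²/n) = 26.782633; SE_fpc = √((1−f)s²/n) = 23.635254.
Ratio = √(1−f) = 0.88248435.

0.8825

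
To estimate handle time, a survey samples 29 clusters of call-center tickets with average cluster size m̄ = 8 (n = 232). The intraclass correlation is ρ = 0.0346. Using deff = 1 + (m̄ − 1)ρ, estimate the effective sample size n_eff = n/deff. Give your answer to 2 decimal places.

deff = 1 + (8 − 1)·0.0346 = 1 + 0.2422 = 1.2422.
n_eff = 232 / 1.2422 = 186.77.

186.77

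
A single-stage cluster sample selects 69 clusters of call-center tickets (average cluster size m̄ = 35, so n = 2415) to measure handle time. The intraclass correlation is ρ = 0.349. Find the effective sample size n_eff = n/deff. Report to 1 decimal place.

deff = 1 + (35 − 1)·0.349 = 1 + 11.866 = 12.866.
n_eff = 2415 / 12.866 = 187.7.

187.7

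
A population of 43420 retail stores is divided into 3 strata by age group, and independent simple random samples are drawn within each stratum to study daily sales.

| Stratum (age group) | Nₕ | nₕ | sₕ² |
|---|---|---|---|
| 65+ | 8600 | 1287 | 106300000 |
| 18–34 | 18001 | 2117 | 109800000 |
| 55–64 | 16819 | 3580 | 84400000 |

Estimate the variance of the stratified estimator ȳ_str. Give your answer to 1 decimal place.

13405.8

Var(ȳ_str) = Σₕ Wₕ²(1 − fₕ)sₕ²/nₕ with Wₕ = Nₕ/N, N = 43420.
65+: Wₕ = 0.19806541; term = 0.19806541²·(1 − 0.14965116)·106300000/1287 = 2755.3013.
18–34: Wₕ = 0.41457854; term = 0.41457854²·(1 − 0.11760458)·109800000/2117 = 7866.0799.
55–64: Wₕ = 0.38735606; term = 0.38735606²·(1 − 0.21285451)·84400000/3580 = 2784.4225.
Sum = 13405.804.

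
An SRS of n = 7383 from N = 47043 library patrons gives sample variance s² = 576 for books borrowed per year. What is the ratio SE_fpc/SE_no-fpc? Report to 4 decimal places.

0.9182

f = n/N = 7383/47043 = 0.15694152.
SE_no-fpc = √(s²/n) = 0.27931535; SE_fpc = √((1−f)s²/n) = 0.25646237.
Ratio = √(1−f) = 0.91818216.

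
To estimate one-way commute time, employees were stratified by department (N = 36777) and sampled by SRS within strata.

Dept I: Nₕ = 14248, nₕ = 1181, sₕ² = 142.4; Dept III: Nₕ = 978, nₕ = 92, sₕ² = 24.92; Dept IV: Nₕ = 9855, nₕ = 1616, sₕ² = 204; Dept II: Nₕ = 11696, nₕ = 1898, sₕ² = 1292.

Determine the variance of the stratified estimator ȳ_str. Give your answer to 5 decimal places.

Var(ȳ_str) = Σₕ Wₕ²(1 − fₕ)sₕ²/nₕ with Wₕ = Nₕ/N, N = 36777.
Dept I: Wₕ = 0.38741605; term = 0.38741605²·(1 − 0.08288883)·142.4/1181 = 0.016597294.
Dept III: Wₕ = 0.02659271; term = 0.02659271²·(1 − 0.09406953)·24.92/92 = 1.7353225 × 10^-4.
Dept IV: Wₕ = 0.26796639; term = 0.26796639²·(1 − 0.16397768)·204/1616 = 0.0075782223.
Dept II: Wₕ = 0.31802485; term = 0.31802485²·(1 − 0.16227770)·1292/1898 = 0.057675119.
Sum = 0.082024168.

0.08202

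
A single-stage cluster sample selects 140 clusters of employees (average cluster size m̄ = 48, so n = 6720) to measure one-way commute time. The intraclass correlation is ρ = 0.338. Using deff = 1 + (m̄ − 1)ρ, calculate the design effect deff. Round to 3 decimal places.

deff = 1 + (48 − 1)·0.338 = 1 + 15.886 = 16.886.

16.886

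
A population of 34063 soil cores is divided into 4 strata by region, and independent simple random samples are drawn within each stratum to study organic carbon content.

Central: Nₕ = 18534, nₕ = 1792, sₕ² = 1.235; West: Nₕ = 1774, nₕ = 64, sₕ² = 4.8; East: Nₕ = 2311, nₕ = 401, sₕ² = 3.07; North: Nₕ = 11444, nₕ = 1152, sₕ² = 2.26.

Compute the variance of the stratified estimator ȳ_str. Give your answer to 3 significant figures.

6.09 × 10^-4

Var(ȳ_str) = Σₕ Wₕ²(1 − fₕ)sₕ²/nₕ with Wₕ = Nₕ/N, N = 34063.
Central: Wₕ = 0.54410944; term = 0.54410944²·(1 − 0.09668717)·1.235/1792 = 1.8430608 × 10^-4.
West: Wₕ = 0.05207997; term = 0.05207997²·(1 − 0.03607666)·4.8/64 = 1.9608537 × 10^-4.
East: Wₕ = 0.06784488; term = 0.06784488²·(1 − 0.17351796)·3.07/401 = 2.9124704 × 10^-5.
North: Wₕ = 0.33596571; term = 0.33596571²·(1 − 0.10066410)·2.26/1152 = 1.9914426 × 10^-4.
Sum = 6.0866041 × 10^-4.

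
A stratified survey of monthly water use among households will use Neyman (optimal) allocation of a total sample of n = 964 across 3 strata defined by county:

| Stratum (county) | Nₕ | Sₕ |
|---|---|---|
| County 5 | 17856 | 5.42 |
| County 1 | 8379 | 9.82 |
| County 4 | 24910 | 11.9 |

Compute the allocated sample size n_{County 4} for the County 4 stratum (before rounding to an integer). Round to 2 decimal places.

Neyman allocation: nₕ = n·NₕSₕ / Σⱼ NⱼSⱼ.
Σ NⱼSⱼ = 17856·5.42 + 8379·9.82 + 24910·11.9 = 475490.3.
n_{County 4} = 964·24910·11.9 / 475490.3 = 600.97.

600.97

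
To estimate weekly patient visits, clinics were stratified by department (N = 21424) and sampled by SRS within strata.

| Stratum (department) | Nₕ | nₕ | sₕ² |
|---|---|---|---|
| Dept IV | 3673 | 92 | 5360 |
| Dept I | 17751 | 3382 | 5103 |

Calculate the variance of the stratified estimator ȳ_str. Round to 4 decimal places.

2.5081

Var(ȳ_str) = Σₕ Wₕ²(1 − fₕ)sₕ²/nₕ with Wₕ = Nₕ/N, N = 21424.
Dept IV: Wₕ = 0.17144324; term = 0.17144324²·(1 − 0.02504764)·5360/92 = 1.6695564.
Dept I: Wₕ = 0.82855676; term = 0.82855676²·(1 − 0.19052448)·5103/3382 = 0.83849449.
Sum = 2.5080509.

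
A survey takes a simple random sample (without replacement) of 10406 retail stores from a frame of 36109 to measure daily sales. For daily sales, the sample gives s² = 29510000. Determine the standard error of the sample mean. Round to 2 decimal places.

44.93

Under SRS without replacement, Var(ȳ) = (1 − f)·s²/n with f = n/N = 10406/36109 = 0.28818300.
Var(ȳ) = (1 − 0.28818300)·29510000/10406 = 0.71181700·2835.8639 = 2018.6161.
SE(ȳ) = √(2018.6161) = 44.93.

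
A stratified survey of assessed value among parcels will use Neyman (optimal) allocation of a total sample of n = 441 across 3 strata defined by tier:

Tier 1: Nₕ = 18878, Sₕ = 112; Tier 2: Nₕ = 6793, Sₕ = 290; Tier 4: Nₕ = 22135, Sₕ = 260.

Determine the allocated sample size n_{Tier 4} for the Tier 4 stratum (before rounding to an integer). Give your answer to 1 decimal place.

257.9

Neyman allocation: nₕ = n·NₕSₕ / Σⱼ NⱼSⱼ.
Σ NⱼSⱼ = 18878·112 + 6793·290 + 22135·260 = 9.839406 × 10^6.
n_{Tier 4} = 441·22135·260 / (9.839406 × 10^6) = 257.9.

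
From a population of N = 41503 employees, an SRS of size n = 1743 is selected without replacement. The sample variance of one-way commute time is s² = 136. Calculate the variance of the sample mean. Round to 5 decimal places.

Under SRS without replacement, Var(ȳ) = (1 − f)·s²/n with f = n/N = 1743/41503 = 0.04199696.
Var(ȳ) = (1 − 0.04199696)·136/1743 = 0.95800304·0.078026391 = 0.07474952.

0.07475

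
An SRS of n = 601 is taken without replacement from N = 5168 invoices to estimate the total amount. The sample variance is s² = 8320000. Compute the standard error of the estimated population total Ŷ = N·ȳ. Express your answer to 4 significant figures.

571600

Var(Ŷ) = N²·Var(ȳ) = N²·(1 − n/N)·s²/n.
f = 601/5168 = 0.11629257; Var(ȳ) = 0.88370743·8320000/601 = 12233.687.
Var(Ŷ) = 5168² · 12233.687 = 3.2674005 × 10^11.
SE(Ŷ) = √(3.2674005 × 10^11) = 571600.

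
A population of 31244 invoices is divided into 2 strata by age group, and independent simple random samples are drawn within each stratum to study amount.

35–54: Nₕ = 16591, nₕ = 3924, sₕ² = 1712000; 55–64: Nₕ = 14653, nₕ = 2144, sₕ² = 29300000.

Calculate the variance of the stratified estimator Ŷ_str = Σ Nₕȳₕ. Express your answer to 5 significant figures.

2.5966 × 10^12

Var(Ŷ_str) = Σₕ Nₕ²(1 − fₕ)sₕ²/nₕ.
35–54: 16591²·(1 − 3924/16591)·1712000/3924 = 9.1689815 × 10^10.
55–64: 14653²·(1 − 2144/14653)·29300000/2144 = 2.5049092 × 10^12.
Sum = 2.596599 × 10^12.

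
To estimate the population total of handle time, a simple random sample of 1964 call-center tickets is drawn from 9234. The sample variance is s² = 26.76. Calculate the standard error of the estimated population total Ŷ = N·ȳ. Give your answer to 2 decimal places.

956.39

Var(Ŷ) = N²·Var(ȳ) = N²·(1 − n/N)·s²/n.
f = 1964/9234 = 0.21269222; Var(ȳ) = 0.78730778·26.76/1964 = 0.010727269.
Var(Ŷ) = 9234² · 0.010727269 = 914679.43.
SE(Ŷ) = √(914679.43) = 956.39.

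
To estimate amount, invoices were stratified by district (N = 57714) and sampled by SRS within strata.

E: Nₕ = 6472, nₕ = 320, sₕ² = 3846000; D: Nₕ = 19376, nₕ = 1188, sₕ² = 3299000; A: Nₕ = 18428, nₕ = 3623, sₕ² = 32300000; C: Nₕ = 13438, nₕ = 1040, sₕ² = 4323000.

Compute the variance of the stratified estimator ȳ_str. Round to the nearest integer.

Var(ȳ_str) = Σₕ Wₕ²(1 − fₕ)sₕ²/nₕ with Wₕ = Nₕ/N, N = 57714.
E: Wₕ = 0.11213917; term = 0.11213917²·(1 − 0.04944376)·3846000/320 = 143.66527.
D: Wₕ = 0.33572443; term = 0.33572443²·(1 − 0.06131296)·3299000/1188 = 293.80054.
A: Wₕ = 0.31929861; term = 0.31929861²·(1 − 0.19660300)·32300000/3623 = 730.22795.
C: Wₕ = 0.23283779; term = 0.23283779²·(1 − 0.07739247)·4323000/1040 = 207.91021.
Sum = 1375.604.

1376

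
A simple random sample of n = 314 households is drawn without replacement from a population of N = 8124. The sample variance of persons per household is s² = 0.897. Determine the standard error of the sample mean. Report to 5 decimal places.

Under SRS without replacement, Var(ȳ) = (1 − f)·s²/n with f = n/N = 314/8124 = 0.03865091.
Var(ȳ) = (1 − 0.03865091)·0.897/314 = 0.96134909·0.0028566879 = 0.0027462743.
SE(ȳ) = √(0.0027462743) = 0.05240.

0.05240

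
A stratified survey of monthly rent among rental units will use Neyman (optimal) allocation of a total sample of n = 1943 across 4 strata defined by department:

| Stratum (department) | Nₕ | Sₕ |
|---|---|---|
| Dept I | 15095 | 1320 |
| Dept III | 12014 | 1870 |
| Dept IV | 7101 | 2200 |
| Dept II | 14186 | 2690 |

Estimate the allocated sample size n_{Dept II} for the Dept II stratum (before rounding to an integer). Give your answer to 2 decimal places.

Neyman allocation: nₕ = n·NₕSₕ / Σⱼ NⱼSⱼ.
Σ NⱼSⱼ = 15095·1320 + 12014·1870 + 7101·2200 + 14186·2690 = 9.617412 × 10^7.
n_{Dept II} = 1943·14186·2690 / (9.617412 × 10^7) = 770.95.

770.95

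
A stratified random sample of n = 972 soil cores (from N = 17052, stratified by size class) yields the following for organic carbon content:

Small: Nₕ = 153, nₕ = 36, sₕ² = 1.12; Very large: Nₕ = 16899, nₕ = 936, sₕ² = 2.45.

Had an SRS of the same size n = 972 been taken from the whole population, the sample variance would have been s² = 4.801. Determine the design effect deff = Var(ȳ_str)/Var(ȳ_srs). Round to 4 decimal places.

0.5218

Var(ȳ_str) = Σ Wₕ²(1−fₕ)sₕ²/nₕ with Wₕ = Nₕ/17052:
  Small: (153/17052)²·(1−36/153)·1.12/36 = 1.9153236 × 10^-6
  Very large: (16899/17052)²·(1−936/16899)·2.45/936 = 0.0024283714
  → Var(ȳ_str) = 0.0024302867.
Var(ȳ_srs) = (1 − 972/17052)·4.801/972 = 0.0046577499.
deff = 0.0024302867 / 0.0046577499 = 0.5218.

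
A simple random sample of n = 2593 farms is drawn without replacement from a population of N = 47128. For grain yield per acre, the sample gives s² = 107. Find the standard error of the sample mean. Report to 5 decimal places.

0.19747

Under SRS without replacement, Var(ȳ) = (1 − f)·s²/n with f = n/N = 2593/47128 = 0.05502037.
Var(ȳ) = (1 − 0.05502037)·107/2593 = 0.94497963·0.041264944 = 0.038994532.
SE(ȳ) = √(0.038994532) = 0.19747.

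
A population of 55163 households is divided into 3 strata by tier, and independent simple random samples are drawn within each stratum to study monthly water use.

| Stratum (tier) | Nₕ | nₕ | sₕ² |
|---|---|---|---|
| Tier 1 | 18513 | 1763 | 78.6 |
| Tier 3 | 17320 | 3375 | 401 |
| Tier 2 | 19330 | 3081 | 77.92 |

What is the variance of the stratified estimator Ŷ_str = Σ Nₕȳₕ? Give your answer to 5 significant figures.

5.0465 × 10^7

Var(Ŷ_str) = Σₕ Nₕ²(1 − fₕ)sₕ²/nₕ.
Tier 1: 18513²·(1 − 1763/18513)·78.6/1763 = 1.3824895 × 10^7.
Tier 3: 17320²·(1 − 3375/17320)·401/3375 = 2.8697033 × 10^7.
Tier 2: 19330²·(1 − 3081/19330)·77.92/3081 = 7.9435702 × 10^6.
Sum = 5.0465498 × 10^7.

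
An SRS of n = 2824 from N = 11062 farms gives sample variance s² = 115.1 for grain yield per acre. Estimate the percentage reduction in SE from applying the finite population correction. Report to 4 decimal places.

13.7033

f = n/N = 2824/11062 = 0.25528837.
SE_no-fpc = √(s²/n) = 0.20188559; SE_fpc = √((1−f)s²/n) = 0.17422055.
Ratio = √(1−f) = 0.86296676. Reduction = 100·(1 − 0.86296676) = 13.7033%.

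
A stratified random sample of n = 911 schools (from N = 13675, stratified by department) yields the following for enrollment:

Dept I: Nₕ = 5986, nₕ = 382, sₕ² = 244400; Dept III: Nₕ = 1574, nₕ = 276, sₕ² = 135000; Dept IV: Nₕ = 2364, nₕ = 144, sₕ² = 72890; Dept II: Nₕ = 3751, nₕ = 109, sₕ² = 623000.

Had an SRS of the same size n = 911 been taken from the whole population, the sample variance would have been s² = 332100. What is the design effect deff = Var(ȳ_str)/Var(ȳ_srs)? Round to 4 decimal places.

1.6219

Var(ȳ_str) = Σ Wₕ²(1−fₕ)sₕ²/nₕ with Wₕ = Nₕ/13675:
  Dept I: (5986/13675)²·(1−382/5986)·244400/382 = 114.76726
  Dept III: (1574/13675)²·(1−276/1574)·135000/276 = 5.3437907
  Dept IV: (2364/13675)²·(1−144/2364)·72890/144 = 14.205327
  Dept II: (3751/13675)²·(1−109/3751)·623000/109 = 417.53596
  → Var(ȳ_str) = 551.85234.
Var(ȳ_srs) = (1 − 911/13675)·332100/911 = 340.25926.
deff = 551.85234 / 340.25926 = 1.6219.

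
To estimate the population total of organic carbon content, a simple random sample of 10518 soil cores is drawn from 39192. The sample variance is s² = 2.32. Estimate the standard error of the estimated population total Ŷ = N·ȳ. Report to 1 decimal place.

Var(Ŷ) = N²·Var(ȳ) = N²·(1 − n/N)·s²/n.
f = 10518/39192 = 0.26837110; Var(ȳ) = 0.73162890·2.32/10518 = 1.613785 × 10^-4.
Var(Ŷ) = 39192² · (1.613785 × 10^-4) = 247879.45.
SE(Ŷ) = √(247879.45) = 497.9.

497.9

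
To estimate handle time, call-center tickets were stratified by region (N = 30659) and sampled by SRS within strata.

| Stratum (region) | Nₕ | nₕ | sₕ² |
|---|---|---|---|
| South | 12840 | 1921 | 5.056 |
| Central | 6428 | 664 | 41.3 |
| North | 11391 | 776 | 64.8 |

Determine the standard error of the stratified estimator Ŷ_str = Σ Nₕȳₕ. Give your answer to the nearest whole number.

3574

Var(Ŷ_str) = Σₕ Nₕ²(1 − fₕ)sₕ²/nₕ.
South: 12840²·(1 − 1921/12840)·5.056/1921 = 369001.04.
Central: 6428²·(1 − 664/6428)·41.3/664 = 2.3045271 × 10^6.
North: 11391²·(1 − 776/11391)·64.8/776 = 1.0097065 × 10^7.
Sum = 1.2770593 × 10^7.
SE = √(1.2770593 × 10^7) = 3574.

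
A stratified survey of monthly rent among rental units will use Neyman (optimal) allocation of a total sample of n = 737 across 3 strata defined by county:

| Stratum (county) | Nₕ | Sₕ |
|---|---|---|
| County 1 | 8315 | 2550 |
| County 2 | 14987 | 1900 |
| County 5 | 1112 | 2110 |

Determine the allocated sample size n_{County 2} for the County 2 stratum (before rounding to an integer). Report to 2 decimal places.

Neyman allocation: nₕ = n·NₕSₕ / Σⱼ NⱼSⱼ.
Σ NⱼSⱼ = 8315·2550 + 14987·1900 + 1112·2110 = 5.202487 × 10^7.
n_{County 2} = 737·14987·1900 / (5.202487 × 10^7) = 403.39.

403.39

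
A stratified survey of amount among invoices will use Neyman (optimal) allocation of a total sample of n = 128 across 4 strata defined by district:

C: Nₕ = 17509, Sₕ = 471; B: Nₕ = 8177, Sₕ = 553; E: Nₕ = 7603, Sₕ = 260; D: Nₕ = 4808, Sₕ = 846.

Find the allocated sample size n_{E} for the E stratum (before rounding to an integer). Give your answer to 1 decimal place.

13.4

Neyman allocation: nₕ = n·NₕSₕ / Σⱼ NⱼSⱼ.
Σ NⱼSⱼ = 17509·471 + 8177·553 + 7603·260 + 4808·846 = 1.8812968 × 10^7.
n_{E} = 128·7603·260 / (1.8812968 × 10^7) = 13.4.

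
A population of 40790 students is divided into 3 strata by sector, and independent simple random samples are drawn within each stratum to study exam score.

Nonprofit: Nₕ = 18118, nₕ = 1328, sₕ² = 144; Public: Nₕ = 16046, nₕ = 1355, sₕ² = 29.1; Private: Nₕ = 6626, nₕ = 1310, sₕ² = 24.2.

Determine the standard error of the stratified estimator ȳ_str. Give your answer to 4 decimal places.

Var(ȳ_str) = Σₕ Wₕ²(1 − fₕ)sₕ²/nₕ with Wₕ = Nₕ/N, N = 40790.
Nonprofit: Wₕ = 0.44417749; term = 0.44417749²·(1 − 0.07329727)·144/1328 = 0.019825217.
Public: Wₕ = 0.39338073; term = 0.39338073²·(1 − 0.08444472)·29.1/1355 = 0.0030427371.
Private: Wₕ = 0.16244177; term = 0.16244177²·(1 − 0.19770601)·24.2/1310 = 3.9108672 × 10^-4.
Sum = 0.023259041.
SE = √(0.023259041) = 0.1525.

0.1525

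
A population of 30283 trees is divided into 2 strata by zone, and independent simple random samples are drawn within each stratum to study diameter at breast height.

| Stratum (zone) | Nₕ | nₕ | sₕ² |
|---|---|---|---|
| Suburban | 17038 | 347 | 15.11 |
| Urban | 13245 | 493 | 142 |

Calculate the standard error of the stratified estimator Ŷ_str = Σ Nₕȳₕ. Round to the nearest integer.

Var(Ŷ_str) = Σₕ Nₕ²(1 − fₕ)sₕ²/nₕ.
Suburban: 17038²·(1 − 347/17038)·15.11/347 = 1.2383288 × 10^7.
Urban: 13245²·(1 − 493/13245)·142/493 = 4.8648751 × 10^7.
Sum = 6.1032039 × 10^7.
SE = √(6.1032039 × 10^7) = 7812.

7812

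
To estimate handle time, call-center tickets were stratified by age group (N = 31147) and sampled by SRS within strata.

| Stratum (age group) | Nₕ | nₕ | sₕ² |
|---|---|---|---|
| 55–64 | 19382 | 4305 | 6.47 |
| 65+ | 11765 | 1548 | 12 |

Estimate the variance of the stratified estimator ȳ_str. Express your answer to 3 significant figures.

0.00141

Var(ȳ_str) = Σₕ Wₕ²(1 − fₕ)sₕ²/nₕ with Wₕ = Nₕ/N, N = 31147.
55–64: Wₕ = 0.62227502; term = 0.62227502²·(1 − 0.22211330)·6.47/4305 = 4.5270178 × 10^-4.
65+: Wₕ = 0.37772498; term = 0.37772498²·(1 − 0.13157671)·12/1548 = 9.6049071 × 10^-4.
Sum = 0.0014131925.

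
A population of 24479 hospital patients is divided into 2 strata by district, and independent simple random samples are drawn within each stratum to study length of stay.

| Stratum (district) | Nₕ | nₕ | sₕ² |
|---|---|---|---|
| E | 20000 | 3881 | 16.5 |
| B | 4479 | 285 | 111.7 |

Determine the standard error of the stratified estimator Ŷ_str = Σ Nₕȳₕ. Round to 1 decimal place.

Var(Ŷ_str) = Σₕ Nₕ²(1 − fₕ)sₕ²/nₕ.
E: 20000²·(1 − 3881/20000)·16.5/3881 = 1.3705926 × 10^6.
B: 4479²·(1 − 285/4479)·111.7/285 = 7.3623728 × 10^6.
Sum = 8.7329654 × 10^6.
SE = √(8.7329654 × 10^6) = 2955.2.

2955.2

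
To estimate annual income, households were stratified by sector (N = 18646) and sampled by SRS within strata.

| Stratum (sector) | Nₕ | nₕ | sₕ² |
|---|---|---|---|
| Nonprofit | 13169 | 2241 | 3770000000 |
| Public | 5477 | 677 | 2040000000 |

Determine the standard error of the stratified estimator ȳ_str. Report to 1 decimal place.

Var(ȳ_str) = Σₕ Wₕ²(1 − fₕ)sₕ²/nₕ with Wₕ = Nₕ/N, N = 18646.
Nonprofit: Wₕ = 0.70626408; term = 0.70626408²·(1 − 0.17017237)·3770000000/2241 = 696340.44.
Public: Wₕ = 0.29373592; term = 0.29373592²·(1 − 0.12360781)·2040000000/677 = 227852.67.
Sum = 924193.11.
SE = √(924193.11) = 961.3.

961.3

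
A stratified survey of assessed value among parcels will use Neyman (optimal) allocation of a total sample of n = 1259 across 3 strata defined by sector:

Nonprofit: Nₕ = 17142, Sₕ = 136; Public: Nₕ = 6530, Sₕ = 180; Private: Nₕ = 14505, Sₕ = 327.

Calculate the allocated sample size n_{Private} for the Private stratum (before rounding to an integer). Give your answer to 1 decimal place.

723.8

Neyman allocation: nₕ = n·NₕSₕ / Σⱼ NⱼSⱼ.
Σ NⱼSⱼ = 17142·136 + 6530·180 + 14505·327 = 8.249847 × 10^6.
n_{Private} = 1259·14505·327 / (8.249847 × 10^6) = 723.8.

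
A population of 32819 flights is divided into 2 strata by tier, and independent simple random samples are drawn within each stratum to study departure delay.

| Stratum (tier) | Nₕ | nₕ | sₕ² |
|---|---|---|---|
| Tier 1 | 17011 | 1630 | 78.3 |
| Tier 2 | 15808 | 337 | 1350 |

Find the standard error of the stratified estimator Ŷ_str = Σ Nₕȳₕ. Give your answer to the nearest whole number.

Var(Ŷ_str) = Σₕ Nₕ²(1 − fₕ)sₕ²/nₕ.
Tier 1: 17011²·(1 − 1630/17011)·78.3/1630 = 1.2568648 × 10^7.
Tier 2: 15808²·(1 − 337/15808)·1350/337 = 9.797137 × 10^8.
Sum = 9.9228235 × 10^8.
SE = √(9.9228235 × 10^8) = 31501.

31501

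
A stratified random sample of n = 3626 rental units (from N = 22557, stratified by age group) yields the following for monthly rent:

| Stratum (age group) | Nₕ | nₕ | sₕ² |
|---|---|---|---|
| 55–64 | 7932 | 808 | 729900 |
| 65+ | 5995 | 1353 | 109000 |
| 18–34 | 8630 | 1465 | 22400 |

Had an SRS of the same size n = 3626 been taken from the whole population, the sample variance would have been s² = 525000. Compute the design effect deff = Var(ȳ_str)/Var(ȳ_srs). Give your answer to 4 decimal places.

Var(ȳ_str) = Σ Wₕ²(1−fₕ)sₕ²/nₕ with Wₕ = Nₕ/22557:
  55–64: (7932/22557)²·(1−808/7932)·729900/808 = 100.32194
  65+: (5995/22557)²·(1−1353/5995)·109000/1353 = 4.4061608
  18–34: (8630/22557)²·(1−1465/8630)·22400/1465 = 1.8581241
  → Var(ȳ_str) = 106.58622.
Var(ȳ_srs) = (1 − 3626/22557)·525000/3626 = 121.51327.
deff = 106.58622 / 121.51327 = 0.8772.

0.8772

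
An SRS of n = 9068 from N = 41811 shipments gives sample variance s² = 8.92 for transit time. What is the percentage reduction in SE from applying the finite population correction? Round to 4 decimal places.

f = n/N = 9068/41811 = 0.21688073.
SE_no-fpc = √(s²/n) = 0.031363655; SE_fpc = √((1−f)s²/n) = 0.027754961.
Ratio = √(1−f) = 0.88494027. Reduction = 100·(1 − 0.88494027) = 11.5060%.

11.5060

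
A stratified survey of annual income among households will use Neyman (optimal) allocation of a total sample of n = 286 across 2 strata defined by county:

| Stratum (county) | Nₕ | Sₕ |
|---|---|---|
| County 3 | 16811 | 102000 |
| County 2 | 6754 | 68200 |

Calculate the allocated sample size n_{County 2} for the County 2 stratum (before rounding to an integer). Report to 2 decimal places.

Neyman allocation: nₕ = n·NₕSₕ / Σⱼ NⱼSⱼ.
Σ NⱼSⱼ = 16811·102000 + 6754·68200 = 2.1753448 × 10^9.
n_{County 2} = 286·6754·68200 / (2.1753448 × 10^9) = 60.56.

60.56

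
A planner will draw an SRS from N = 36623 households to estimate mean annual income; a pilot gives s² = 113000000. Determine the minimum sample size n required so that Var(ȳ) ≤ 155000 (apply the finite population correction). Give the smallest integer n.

Without fpc, n₀ = s²/D = 113000000/155000 = 729.0323.
With fpc, (1 − n/N)·s²/n ≤ D requires n ≥ n₀/(1 + n₀/N) = 729.0323/(1 + 729.0323/36623) = 714.8031.
Rounding up, n = 715.

715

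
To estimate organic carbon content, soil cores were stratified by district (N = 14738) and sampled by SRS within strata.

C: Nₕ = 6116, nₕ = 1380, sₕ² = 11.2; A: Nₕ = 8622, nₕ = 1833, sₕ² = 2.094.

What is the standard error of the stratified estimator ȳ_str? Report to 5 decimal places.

Var(ȳ_str) = Σₕ Wₕ²(1 − fₕ)sₕ²/nₕ with Wₕ = Nₕ/N, N = 14738.
C: Wₕ = 0.41498168; term = 0.41498168²·(1 − 0.22563767)·11.2/1380 = 0.0010822834.
A: Wₕ = 0.58501832; term = 0.58501832²·(1 − 0.21259569)·2.094/1833 = 3.0785835 × 10^-4.
Sum = 0.0013901418.
SE = √(0.0013901418) = 0.03728.

0.03728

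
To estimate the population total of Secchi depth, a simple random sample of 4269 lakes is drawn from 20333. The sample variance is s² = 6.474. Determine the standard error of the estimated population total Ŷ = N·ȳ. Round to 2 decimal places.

703.80

Var(Ŷ) = N²·Var(ȳ) = N²·(1 − n/N)·s²/n.
f = 4269/20333 = 0.20995426; Var(ȳ) = 0.79004574·6.474/4269 = 0.0011981157.
Var(Ŷ) = 20333² · 0.0011981157 = 495338.04.
SE(Ŷ) = √(495338.04) = 703.80.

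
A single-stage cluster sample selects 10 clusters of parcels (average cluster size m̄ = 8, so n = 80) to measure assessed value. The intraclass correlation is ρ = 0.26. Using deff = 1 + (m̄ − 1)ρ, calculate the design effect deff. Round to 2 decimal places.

2.82

deff = 1 + (8 − 1)·0.26 = 1 + 1.82 = 2.82.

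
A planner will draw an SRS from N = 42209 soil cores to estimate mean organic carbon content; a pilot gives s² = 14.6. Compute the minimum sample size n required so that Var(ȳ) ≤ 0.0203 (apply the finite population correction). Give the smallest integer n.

Without fpc, n₀ = s²/D = 14.6/0.0203 = 719.2118.
With fpc, (1 − n/N)·s²/n ≤ D requires n ≥ n₀/(1 + n₀/N) = 719.2118/(1 + 719.2118/42209) = 707.1623.
Rounding up, n = 708.

708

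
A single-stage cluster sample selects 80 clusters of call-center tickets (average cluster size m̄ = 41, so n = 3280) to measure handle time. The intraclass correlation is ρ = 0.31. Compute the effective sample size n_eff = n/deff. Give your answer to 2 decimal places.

244.78

deff = 1 + (41 − 1)·0.31 = 1 + 12.4 = 13.4.
n_eff = 3280 / 13.4 = 244.78.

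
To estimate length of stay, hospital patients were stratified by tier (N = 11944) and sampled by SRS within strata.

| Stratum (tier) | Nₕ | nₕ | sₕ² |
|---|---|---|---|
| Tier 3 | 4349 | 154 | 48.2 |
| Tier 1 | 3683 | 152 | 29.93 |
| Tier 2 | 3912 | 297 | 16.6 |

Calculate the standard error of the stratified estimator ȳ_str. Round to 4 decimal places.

0.2520

Var(ȳ_str) = Σₕ Wₕ²(1 − fₕ)sₕ²/nₕ with Wₕ = Nₕ/N, N = 11944.
Tier 3: Wₕ = 0.36411587; term = 0.36411587²·(1 − 0.03541044)·48.2/154 = 0.040026545.
Tier 1: Wₕ = 0.30835566; term = 0.30835566²·(1 − 0.04127070)·29.93/152 = 0.017949939.
Tier 2: Wₕ = 0.32752847; term = 0.32752847²·(1 − 0.07592025)·16.6/297 = 0.0055406306.
Sum = 0.063517115.
SE = √(0.063517115) = 0.2520.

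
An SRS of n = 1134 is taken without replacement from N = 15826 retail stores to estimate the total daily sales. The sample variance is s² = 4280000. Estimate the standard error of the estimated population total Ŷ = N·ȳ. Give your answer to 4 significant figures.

Var(Ŷ) = N²·Var(ȳ) = N²·(1 − n/N)·s²/n.
f = 1134/15826 = 0.07165424; Var(ȳ) = 0.92834576·4280000/1134 = 3503.8094.
Var(Ŷ) = 15826² · 3503.8094 = 8.7757208 × 10^11.
SE(Ŷ) = √(8.7757208 × 10^11) = 936800.

936800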